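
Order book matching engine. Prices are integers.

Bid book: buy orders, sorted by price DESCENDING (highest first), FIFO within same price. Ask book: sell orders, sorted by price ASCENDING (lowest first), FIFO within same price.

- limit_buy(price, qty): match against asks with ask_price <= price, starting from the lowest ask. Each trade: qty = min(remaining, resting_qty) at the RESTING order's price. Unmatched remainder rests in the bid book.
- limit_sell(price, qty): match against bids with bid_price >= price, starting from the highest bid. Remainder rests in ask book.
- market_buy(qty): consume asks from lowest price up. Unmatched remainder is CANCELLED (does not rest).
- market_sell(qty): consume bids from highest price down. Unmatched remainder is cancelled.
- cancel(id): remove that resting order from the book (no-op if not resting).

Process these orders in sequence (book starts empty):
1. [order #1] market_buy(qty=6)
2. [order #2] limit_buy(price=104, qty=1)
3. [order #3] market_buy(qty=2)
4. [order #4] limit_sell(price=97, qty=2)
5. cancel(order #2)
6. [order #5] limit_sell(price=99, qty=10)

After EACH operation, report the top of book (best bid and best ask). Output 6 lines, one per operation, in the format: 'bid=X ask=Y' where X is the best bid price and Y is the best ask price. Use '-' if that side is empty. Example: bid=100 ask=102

Answer: bid=- ask=-
bid=104 ask=-
bid=104 ask=-
bid=- ask=97
bid=- ask=97
bid=- ask=97

Derivation:
After op 1 [order #1] market_buy(qty=6): fills=none; bids=[-] asks=[-]
After op 2 [order #2] limit_buy(price=104, qty=1): fills=none; bids=[#2:1@104] asks=[-]
After op 3 [order #3] market_buy(qty=2): fills=none; bids=[#2:1@104] asks=[-]
After op 4 [order #4] limit_sell(price=97, qty=2): fills=#2x#4:1@104; bids=[-] asks=[#4:1@97]
After op 5 cancel(order #2): fills=none; bids=[-] asks=[#4:1@97]
After op 6 [order #5] limit_sell(price=99, qty=10): fills=none; bids=[-] asks=[#4:1@97 #5:10@99]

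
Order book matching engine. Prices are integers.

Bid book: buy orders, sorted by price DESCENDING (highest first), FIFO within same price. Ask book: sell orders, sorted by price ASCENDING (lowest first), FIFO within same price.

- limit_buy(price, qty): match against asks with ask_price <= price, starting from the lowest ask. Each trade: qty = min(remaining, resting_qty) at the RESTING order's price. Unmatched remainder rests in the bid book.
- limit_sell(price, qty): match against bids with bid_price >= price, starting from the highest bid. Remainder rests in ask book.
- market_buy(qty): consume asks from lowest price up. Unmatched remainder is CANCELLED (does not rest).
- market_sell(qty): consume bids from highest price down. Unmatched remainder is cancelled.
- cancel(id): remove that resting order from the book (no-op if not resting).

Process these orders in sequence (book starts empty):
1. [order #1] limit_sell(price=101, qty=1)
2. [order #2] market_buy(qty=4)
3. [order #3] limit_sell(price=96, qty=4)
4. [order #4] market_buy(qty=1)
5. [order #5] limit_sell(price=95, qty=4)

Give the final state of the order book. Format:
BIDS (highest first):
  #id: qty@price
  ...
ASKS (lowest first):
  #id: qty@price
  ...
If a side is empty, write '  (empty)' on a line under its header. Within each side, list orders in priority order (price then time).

After op 1 [order #1] limit_sell(price=101, qty=1): fills=none; bids=[-] asks=[#1:1@101]
After op 2 [order #2] market_buy(qty=4): fills=#2x#1:1@101; bids=[-] asks=[-]
After op 3 [order #3] limit_sell(price=96, qty=4): fills=none; bids=[-] asks=[#3:4@96]
After op 4 [order #4] market_buy(qty=1): fills=#4x#3:1@96; bids=[-] asks=[#3:3@96]
After op 5 [order #5] limit_sell(price=95, qty=4): fills=none; bids=[-] asks=[#5:4@95 #3:3@96]

Answer: BIDS (highest first):
  (empty)
ASKS (lowest first):
  #5: 4@95
  #3: 3@96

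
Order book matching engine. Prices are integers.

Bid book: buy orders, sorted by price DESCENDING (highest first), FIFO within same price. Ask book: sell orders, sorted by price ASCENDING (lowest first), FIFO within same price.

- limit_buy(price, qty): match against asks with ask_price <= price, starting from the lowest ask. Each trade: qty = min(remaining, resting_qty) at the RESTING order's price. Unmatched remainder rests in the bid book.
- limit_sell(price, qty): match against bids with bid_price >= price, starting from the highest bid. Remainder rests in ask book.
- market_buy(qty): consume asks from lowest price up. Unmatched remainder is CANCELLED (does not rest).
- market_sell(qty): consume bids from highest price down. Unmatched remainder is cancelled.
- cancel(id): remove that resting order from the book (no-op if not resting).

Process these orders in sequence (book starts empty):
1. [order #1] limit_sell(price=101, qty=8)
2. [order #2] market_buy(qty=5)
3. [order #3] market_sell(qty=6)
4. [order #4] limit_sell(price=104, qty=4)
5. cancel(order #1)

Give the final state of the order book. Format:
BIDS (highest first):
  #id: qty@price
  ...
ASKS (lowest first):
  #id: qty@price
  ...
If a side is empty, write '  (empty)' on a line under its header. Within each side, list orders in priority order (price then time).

After op 1 [order #1] limit_sell(price=101, qty=8): fills=none; bids=[-] asks=[#1:8@101]
After op 2 [order #2] market_buy(qty=5): fills=#2x#1:5@101; bids=[-] asks=[#1:3@101]
After op 3 [order #3] market_sell(qty=6): fills=none; bids=[-] asks=[#1:3@101]
After op 4 [order #4] limit_sell(price=104, qty=4): fills=none; bids=[-] asks=[#1:3@101 #4:4@104]
After op 5 cancel(order #1): fills=none; bids=[-] asks=[#4:4@104]

Answer: BIDS (highest first):
  (empty)
ASKS (lowest first):
  #4: 4@104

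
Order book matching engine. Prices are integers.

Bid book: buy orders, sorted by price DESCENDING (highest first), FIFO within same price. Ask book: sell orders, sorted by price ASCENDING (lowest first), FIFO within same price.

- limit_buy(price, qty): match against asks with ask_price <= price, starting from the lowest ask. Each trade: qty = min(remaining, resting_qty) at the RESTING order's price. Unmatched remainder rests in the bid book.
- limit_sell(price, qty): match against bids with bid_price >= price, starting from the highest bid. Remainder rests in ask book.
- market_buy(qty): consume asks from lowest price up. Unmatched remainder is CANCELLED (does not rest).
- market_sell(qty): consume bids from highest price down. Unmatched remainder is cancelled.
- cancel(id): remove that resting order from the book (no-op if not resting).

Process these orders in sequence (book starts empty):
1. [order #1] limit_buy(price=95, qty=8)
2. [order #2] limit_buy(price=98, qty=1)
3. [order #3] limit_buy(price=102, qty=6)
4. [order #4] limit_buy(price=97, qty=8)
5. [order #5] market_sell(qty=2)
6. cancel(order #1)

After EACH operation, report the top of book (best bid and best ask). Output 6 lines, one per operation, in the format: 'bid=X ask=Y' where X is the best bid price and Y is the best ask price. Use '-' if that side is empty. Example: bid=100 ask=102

After op 1 [order #1] limit_buy(price=95, qty=8): fills=none; bids=[#1:8@95] asks=[-]
After op 2 [order #2] limit_buy(price=98, qty=1): fills=none; bids=[#2:1@98 #1:8@95] asks=[-]
After op 3 [order #3] limit_buy(price=102, qty=6): fills=none; bids=[#3:6@102 #2:1@98 #1:8@95] asks=[-]
After op 4 [order #4] limit_buy(price=97, qty=8): fills=none; bids=[#3:6@102 #2:1@98 #4:8@97 #1:8@95] asks=[-]
After op 5 [order #5] market_sell(qty=2): fills=#3x#5:2@102; bids=[#3:4@102 #2:1@98 #4:8@97 #1:8@95] asks=[-]
After op 6 cancel(order #1): fills=none; bids=[#3:4@102 #2:1@98 #4:8@97] asks=[-]

Answer: bid=95 ask=-
bid=98 ask=-
bid=102 ask=-
bid=102 ask=-
bid=102 ask=-
bid=102 ask=-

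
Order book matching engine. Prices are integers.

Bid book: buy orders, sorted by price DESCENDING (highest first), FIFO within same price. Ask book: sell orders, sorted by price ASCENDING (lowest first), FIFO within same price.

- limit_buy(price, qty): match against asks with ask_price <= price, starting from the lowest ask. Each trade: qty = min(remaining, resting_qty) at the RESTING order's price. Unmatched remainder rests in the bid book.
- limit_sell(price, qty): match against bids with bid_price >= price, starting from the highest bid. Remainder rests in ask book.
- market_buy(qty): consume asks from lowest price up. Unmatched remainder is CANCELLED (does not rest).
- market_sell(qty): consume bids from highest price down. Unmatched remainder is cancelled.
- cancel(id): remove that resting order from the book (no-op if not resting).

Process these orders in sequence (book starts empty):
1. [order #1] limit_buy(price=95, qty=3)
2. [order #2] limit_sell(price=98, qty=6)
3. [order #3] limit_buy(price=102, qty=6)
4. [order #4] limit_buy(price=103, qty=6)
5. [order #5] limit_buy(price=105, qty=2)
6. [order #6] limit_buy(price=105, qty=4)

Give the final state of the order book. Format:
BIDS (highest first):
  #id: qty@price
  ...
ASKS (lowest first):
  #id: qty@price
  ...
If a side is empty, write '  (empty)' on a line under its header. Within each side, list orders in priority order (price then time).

Answer: BIDS (highest first):
  #5: 2@105
  #6: 4@105
  #4: 6@103
  #1: 3@95
ASKS (lowest first):
  (empty)

Derivation:
After op 1 [order #1] limit_buy(price=95, qty=3): fills=none; bids=[#1:3@95] asks=[-]
After op 2 [order #2] limit_sell(price=98, qty=6): fills=none; bids=[#1:3@95] asks=[#2:6@98]
After op 3 [order #3] limit_buy(price=102, qty=6): fills=#3x#2:6@98; bids=[#1:3@95] asks=[-]
After op 4 [order #4] limit_buy(price=103, qty=6): fills=none; bids=[#4:6@103 #1:3@95] asks=[-]
After op 5 [order #5] limit_buy(price=105, qty=2): fills=none; bids=[#5:2@105 #4:6@103 #1:3@95] asks=[-]
After op 6 [order #6] limit_buy(price=105, qty=4): fills=none; bids=[#5:2@105 #6:4@105 #4:6@103 #1:3@95] asks=[-]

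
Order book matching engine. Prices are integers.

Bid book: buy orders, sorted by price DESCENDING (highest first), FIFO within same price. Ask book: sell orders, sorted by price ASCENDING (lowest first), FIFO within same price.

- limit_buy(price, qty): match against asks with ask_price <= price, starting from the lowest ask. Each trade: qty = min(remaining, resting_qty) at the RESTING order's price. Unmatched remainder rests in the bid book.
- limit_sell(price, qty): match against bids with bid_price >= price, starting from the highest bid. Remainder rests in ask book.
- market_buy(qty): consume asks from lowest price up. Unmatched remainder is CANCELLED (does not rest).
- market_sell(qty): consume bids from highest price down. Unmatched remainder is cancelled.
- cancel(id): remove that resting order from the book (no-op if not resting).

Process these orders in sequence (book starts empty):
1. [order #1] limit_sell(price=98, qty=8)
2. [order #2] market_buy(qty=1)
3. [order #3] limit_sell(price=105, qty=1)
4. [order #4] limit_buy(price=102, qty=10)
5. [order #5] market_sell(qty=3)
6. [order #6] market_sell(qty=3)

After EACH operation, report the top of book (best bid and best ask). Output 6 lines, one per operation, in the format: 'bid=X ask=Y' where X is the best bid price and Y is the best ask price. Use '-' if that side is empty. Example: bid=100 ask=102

After op 1 [order #1] limit_sell(price=98, qty=8): fills=none; bids=[-] asks=[#1:8@98]
After op 2 [order #2] market_buy(qty=1): fills=#2x#1:1@98; bids=[-] asks=[#1:7@98]
After op 3 [order #3] limit_sell(price=105, qty=1): fills=none; bids=[-] asks=[#1:7@98 #3:1@105]
After op 4 [order #4] limit_buy(price=102, qty=10): fills=#4x#1:7@98; bids=[#4:3@102] asks=[#3:1@105]
After op 5 [order #5] market_sell(qty=3): fills=#4x#5:3@102; bids=[-] asks=[#3:1@105]
After op 6 [order #6] market_sell(qty=3): fills=none; bids=[-] asks=[#3:1@105]

Answer: bid=- ask=98
bid=- ask=98
bid=- ask=98
bid=102 ask=105
bid=- ask=105
bid=- ask=105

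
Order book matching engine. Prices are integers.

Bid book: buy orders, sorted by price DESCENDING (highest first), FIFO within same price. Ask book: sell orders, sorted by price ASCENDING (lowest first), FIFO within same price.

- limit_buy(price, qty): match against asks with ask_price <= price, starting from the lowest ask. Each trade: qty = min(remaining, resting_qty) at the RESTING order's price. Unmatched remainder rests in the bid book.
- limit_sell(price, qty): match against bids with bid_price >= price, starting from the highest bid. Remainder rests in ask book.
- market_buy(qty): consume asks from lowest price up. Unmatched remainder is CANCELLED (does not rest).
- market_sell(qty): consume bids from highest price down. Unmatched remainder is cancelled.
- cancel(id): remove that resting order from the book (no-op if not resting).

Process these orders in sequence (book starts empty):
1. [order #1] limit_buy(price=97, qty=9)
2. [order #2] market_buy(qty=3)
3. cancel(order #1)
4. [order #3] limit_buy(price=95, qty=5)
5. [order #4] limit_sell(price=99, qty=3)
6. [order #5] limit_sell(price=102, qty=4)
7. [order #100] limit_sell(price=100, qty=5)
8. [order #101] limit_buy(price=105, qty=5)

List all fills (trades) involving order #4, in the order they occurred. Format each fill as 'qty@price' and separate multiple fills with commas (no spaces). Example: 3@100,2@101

After op 1 [order #1] limit_buy(price=97, qty=9): fills=none; bids=[#1:9@97] asks=[-]
After op 2 [order #2] market_buy(qty=3): fills=none; bids=[#1:9@97] asks=[-]
After op 3 cancel(order #1): fills=none; bids=[-] asks=[-]
After op 4 [order #3] limit_buy(price=95, qty=5): fills=none; bids=[#3:5@95] asks=[-]
After op 5 [order #4] limit_sell(price=99, qty=3): fills=none; bids=[#3:5@95] asks=[#4:3@99]
After op 6 [order #5] limit_sell(price=102, qty=4): fills=none; bids=[#3:5@95] asks=[#4:3@99 #5:4@102]
After op 7 [order #100] limit_sell(price=100, qty=5): fills=none; bids=[#3:5@95] asks=[#4:3@99 #100:5@100 #5:4@102]
After op 8 [order #101] limit_buy(price=105, qty=5): fills=#101x#4:3@99 #101x#100:2@100; bids=[#3:5@95] asks=[#100:3@100 #5:4@102]

Answer: 3@99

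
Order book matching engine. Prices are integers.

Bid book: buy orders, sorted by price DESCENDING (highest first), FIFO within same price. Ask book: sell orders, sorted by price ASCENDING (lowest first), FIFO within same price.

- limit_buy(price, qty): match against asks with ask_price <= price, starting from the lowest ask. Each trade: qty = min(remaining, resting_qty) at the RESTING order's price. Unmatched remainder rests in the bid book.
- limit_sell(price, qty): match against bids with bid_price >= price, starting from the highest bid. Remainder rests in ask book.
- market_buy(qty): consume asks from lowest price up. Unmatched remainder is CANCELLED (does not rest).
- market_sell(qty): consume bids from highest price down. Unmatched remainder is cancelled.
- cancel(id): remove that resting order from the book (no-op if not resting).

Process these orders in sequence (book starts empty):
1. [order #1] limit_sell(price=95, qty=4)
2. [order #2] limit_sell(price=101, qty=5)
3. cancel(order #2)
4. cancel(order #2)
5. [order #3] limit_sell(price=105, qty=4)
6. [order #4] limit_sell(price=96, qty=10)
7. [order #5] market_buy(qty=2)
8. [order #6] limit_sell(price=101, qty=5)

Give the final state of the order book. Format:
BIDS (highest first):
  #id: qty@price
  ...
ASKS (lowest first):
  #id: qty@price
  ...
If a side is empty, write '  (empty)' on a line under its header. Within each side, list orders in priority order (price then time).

After op 1 [order #1] limit_sell(price=95, qty=4): fills=none; bids=[-] asks=[#1:4@95]
After op 2 [order #2] limit_sell(price=101, qty=5): fills=none; bids=[-] asks=[#1:4@95 #2:5@101]
After op 3 cancel(order #2): fills=none; bids=[-] asks=[#1:4@95]
After op 4 cancel(order #2): fills=none; bids=[-] asks=[#1:4@95]
After op 5 [order #3] limit_sell(price=105, qty=4): fills=none; bids=[-] asks=[#1:4@95 #3:4@105]
After op 6 [order #4] limit_sell(price=96, qty=10): fills=none; bids=[-] asks=[#1:4@95 #4:10@96 #3:4@105]
After op 7 [order #5] market_buy(qty=2): fills=#5x#1:2@95; bids=[-] asks=[#1:2@95 #4:10@96 #3:4@105]
After op 8 [order #6] limit_sell(price=101, qty=5): fills=none; bids=[-] asks=[#1:2@95 #4:10@96 #6:5@101 #3:4@105]

Answer: BIDS (highest first):
  (empty)
ASKS (lowest first):
  #1: 2@95
  #4: 10@96
  #6: 5@101
  #3: 4@105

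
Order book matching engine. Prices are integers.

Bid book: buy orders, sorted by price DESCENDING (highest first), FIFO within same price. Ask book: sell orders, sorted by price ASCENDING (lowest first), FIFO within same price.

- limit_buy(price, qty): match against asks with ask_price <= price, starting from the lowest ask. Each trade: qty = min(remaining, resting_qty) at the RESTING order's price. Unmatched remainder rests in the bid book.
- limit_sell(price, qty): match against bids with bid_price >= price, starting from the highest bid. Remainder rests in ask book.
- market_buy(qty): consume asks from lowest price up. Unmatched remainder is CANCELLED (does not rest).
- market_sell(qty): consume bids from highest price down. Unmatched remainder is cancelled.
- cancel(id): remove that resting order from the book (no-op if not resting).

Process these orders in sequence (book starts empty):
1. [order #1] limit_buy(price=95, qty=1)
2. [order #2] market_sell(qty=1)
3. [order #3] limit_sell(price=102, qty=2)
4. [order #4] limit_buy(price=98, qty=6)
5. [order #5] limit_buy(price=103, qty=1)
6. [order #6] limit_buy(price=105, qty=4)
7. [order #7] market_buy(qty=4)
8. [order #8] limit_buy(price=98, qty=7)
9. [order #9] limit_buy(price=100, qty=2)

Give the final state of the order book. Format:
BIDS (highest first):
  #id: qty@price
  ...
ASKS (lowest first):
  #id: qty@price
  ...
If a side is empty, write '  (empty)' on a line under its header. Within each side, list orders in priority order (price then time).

Answer: BIDS (highest first):
  #6: 3@105
  #9: 2@100
  #4: 6@98
  #8: 7@98
ASKS (lowest first):
  (empty)

Derivation:
After op 1 [order #1] limit_buy(price=95, qty=1): fills=none; bids=[#1:1@95] asks=[-]
After op 2 [order #2] market_sell(qty=1): fills=#1x#2:1@95; bids=[-] asks=[-]
After op 3 [order #3] limit_sell(price=102, qty=2): fills=none; bids=[-] asks=[#3:2@102]
After op 4 [order #4] limit_buy(price=98, qty=6): fills=none; bids=[#4:6@98] asks=[#3:2@102]
After op 5 [order #5] limit_buy(price=103, qty=1): fills=#5x#3:1@102; bids=[#4:6@98] asks=[#3:1@102]
After op 6 [order #6] limit_buy(price=105, qty=4): fills=#6x#3:1@102; bids=[#6:3@105 #4:6@98] asks=[-]
After op 7 [order #7] market_buy(qty=4): fills=none; bids=[#6:3@105 #4:6@98] asks=[-]
After op 8 [order #8] limit_buy(price=98, qty=7): fills=none; bids=[#6:3@105 #4:6@98 #8:7@98] asks=[-]
After op 9 [order #9] limit_buy(price=100, qty=2): fills=none; bids=[#6:3@105 #9:2@100 #4:6@98 #8:7@98] asks=[-]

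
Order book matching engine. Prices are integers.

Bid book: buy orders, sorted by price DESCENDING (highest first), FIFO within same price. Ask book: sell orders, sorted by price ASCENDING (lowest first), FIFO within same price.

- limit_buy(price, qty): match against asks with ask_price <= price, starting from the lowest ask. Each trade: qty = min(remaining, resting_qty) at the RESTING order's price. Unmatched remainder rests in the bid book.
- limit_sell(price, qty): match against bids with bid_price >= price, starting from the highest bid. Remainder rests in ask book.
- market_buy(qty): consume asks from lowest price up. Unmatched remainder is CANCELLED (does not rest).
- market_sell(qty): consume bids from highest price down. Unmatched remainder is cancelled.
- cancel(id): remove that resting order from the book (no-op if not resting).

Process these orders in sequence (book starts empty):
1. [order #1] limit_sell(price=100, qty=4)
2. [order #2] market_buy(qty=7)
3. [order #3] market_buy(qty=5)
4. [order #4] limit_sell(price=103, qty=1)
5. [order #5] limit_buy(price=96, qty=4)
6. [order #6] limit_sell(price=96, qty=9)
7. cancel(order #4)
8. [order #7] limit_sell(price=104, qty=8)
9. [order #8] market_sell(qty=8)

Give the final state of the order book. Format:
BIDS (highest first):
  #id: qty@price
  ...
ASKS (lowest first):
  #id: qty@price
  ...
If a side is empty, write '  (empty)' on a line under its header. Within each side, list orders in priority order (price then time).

After op 1 [order #1] limit_sell(price=100, qty=4): fills=none; bids=[-] asks=[#1:4@100]
After op 2 [order #2] market_buy(qty=7): fills=#2x#1:4@100; bids=[-] asks=[-]
After op 3 [order #3] market_buy(qty=5): fills=none; bids=[-] asks=[-]
After op 4 [order #4] limit_sell(price=103, qty=1): fills=none; bids=[-] asks=[#4:1@103]
After op 5 [order #5] limit_buy(price=96, qty=4): fills=none; bids=[#5:4@96] asks=[#4:1@103]
After op 6 [order #6] limit_sell(price=96, qty=9): fills=#5x#6:4@96; bids=[-] asks=[#6:5@96 #4:1@103]
After op 7 cancel(order #4): fills=none; bids=[-] asks=[#6:5@96]
After op 8 [order #7] limit_sell(price=104, qty=8): fills=none; bids=[-] asks=[#6:5@96 #7:8@104]
After op 9 [order #8] market_sell(qty=8): fills=none; bids=[-] asks=[#6:5@96 #7:8@104]

Answer: BIDS (highest first):
  (empty)
ASKS (lowest first):
  #6: 5@96
  #7: 8@104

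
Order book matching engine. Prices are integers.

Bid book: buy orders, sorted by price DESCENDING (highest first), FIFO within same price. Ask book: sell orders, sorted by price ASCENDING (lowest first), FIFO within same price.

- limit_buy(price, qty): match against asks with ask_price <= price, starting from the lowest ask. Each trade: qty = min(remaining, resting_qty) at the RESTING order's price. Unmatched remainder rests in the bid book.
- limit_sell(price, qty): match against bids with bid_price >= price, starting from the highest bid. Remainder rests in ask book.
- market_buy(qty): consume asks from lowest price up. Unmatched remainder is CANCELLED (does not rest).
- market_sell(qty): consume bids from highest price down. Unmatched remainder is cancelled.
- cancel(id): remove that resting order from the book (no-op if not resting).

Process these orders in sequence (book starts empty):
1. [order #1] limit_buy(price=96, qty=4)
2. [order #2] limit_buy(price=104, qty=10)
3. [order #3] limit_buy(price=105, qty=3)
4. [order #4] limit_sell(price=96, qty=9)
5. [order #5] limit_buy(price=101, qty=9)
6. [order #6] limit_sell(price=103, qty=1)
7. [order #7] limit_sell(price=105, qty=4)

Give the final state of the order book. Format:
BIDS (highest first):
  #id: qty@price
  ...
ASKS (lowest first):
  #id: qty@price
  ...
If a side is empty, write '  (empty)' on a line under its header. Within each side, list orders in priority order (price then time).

After op 1 [order #1] limit_buy(price=96, qty=4): fills=none; bids=[#1:4@96] asks=[-]
After op 2 [order #2] limit_buy(price=104, qty=10): fills=none; bids=[#2:10@104 #1:4@96] asks=[-]
After op 3 [order #3] limit_buy(price=105, qty=3): fills=none; bids=[#3:3@105 #2:10@104 #1:4@96] asks=[-]
After op 4 [order #4] limit_sell(price=96, qty=9): fills=#3x#4:3@105 #2x#4:6@104; bids=[#2:4@104 #1:4@96] asks=[-]
After op 5 [order #5] limit_buy(price=101, qty=9): fills=none; bids=[#2:4@104 #5:9@101 #1:4@96] asks=[-]
After op 6 [order #6] limit_sell(price=103, qty=1): fills=#2x#6:1@104; bids=[#2:3@104 #5:9@101 #1:4@96] asks=[-]
After op 7 [order #7] limit_sell(price=105, qty=4): fills=none; bids=[#2:3@104 #5:9@101 #1:4@96] asks=[#7:4@105]

Answer: BIDS (highest first):
  #2: 3@104
  #5: 9@101
  #1: 4@96
ASKS (lowest first):
  #7: 4@105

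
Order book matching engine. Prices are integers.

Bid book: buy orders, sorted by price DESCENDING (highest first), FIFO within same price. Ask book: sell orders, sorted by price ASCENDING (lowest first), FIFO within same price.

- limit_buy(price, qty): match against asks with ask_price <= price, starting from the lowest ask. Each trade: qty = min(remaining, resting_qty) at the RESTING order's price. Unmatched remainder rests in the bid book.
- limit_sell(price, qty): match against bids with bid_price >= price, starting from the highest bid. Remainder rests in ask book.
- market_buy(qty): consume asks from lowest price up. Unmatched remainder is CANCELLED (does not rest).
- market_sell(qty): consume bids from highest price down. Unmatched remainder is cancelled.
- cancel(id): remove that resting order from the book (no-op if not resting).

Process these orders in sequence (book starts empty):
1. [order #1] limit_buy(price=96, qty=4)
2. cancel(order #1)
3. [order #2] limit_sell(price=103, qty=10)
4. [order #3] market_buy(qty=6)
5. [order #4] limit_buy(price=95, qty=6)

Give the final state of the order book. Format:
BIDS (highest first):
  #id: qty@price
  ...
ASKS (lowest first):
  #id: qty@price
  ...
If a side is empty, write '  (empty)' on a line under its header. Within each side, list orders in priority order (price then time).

After op 1 [order #1] limit_buy(price=96, qty=4): fills=none; bids=[#1:4@96] asks=[-]
After op 2 cancel(order #1): fills=none; bids=[-] asks=[-]
After op 3 [order #2] limit_sell(price=103, qty=10): fills=none; bids=[-] asks=[#2:10@103]
After op 4 [order #3] market_buy(qty=6): fills=#3x#2:6@103; bids=[-] asks=[#2:4@103]
After op 5 [order #4] limit_buy(price=95, qty=6): fills=none; bids=[#4:6@95] asks=[#2:4@103]

Answer: BIDS (highest first):
  #4: 6@95
ASKS (lowest first):
  #2: 4@103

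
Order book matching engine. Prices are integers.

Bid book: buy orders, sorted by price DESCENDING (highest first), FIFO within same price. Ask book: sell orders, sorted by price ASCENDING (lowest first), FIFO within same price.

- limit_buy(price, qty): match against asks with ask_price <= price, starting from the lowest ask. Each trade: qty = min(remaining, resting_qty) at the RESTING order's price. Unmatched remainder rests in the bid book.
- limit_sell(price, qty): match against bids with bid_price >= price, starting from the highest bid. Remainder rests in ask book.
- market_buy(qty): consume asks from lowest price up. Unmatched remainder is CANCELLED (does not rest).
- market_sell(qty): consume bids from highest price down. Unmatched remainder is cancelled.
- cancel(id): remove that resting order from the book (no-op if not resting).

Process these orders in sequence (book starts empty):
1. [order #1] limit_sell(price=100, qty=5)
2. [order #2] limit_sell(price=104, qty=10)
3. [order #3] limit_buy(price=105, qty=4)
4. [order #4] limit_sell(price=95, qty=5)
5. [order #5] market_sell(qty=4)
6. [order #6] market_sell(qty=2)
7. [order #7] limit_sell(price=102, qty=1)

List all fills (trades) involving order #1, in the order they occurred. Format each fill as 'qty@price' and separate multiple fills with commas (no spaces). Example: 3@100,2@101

After op 1 [order #1] limit_sell(price=100, qty=5): fills=none; bids=[-] asks=[#1:5@100]
After op 2 [order #2] limit_sell(price=104, qty=10): fills=none; bids=[-] asks=[#1:5@100 #2:10@104]
After op 3 [order #3] limit_buy(price=105, qty=4): fills=#3x#1:4@100; bids=[-] asks=[#1:1@100 #2:10@104]
After op 4 [order #4] limit_sell(price=95, qty=5): fills=none; bids=[-] asks=[#4:5@95 #1:1@100 #2:10@104]
After op 5 [order #5] market_sell(qty=4): fills=none; bids=[-] asks=[#4:5@95 #1:1@100 #2:10@104]
After op 6 [order #6] market_sell(qty=2): fills=none; bids=[-] asks=[#4:5@95 #1:1@100 #2:10@104]
After op 7 [order #7] limit_sell(price=102, qty=1): fills=none; bids=[-] asks=[#4:5@95 #1:1@100 #7:1@102 #2:10@104]

Answer: 4@100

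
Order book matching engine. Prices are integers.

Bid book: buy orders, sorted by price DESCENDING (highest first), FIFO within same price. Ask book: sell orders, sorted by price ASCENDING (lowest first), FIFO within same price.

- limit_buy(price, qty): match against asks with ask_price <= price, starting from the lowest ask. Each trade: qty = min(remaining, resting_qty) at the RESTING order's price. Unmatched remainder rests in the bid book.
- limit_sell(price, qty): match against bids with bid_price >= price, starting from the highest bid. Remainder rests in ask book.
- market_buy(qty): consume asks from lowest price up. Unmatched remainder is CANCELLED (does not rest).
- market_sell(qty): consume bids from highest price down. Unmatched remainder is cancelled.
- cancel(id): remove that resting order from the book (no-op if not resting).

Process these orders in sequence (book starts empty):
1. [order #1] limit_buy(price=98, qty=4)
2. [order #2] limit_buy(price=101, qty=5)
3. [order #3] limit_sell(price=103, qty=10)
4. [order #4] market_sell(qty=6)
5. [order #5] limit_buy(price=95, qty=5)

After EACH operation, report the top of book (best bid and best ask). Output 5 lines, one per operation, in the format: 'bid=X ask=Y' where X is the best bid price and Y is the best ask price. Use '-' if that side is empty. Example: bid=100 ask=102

After op 1 [order #1] limit_buy(price=98, qty=4): fills=none; bids=[#1:4@98] asks=[-]
After op 2 [order #2] limit_buy(price=101, qty=5): fills=none; bids=[#2:5@101 #1:4@98] asks=[-]
After op 3 [order #3] limit_sell(price=103, qty=10): fills=none; bids=[#2:5@101 #1:4@98] asks=[#3:10@103]
After op 4 [order #4] market_sell(qty=6): fills=#2x#4:5@101 #1x#4:1@98; bids=[#1:3@98] asks=[#3:10@103]
After op 5 [order #5] limit_buy(price=95, qty=5): fills=none; bids=[#1:3@98 #5:5@95] asks=[#3:10@103]

Answer: bid=98 ask=-
bid=101 ask=-
bid=101 ask=103
bid=98 ask=103
bid=98 ask=103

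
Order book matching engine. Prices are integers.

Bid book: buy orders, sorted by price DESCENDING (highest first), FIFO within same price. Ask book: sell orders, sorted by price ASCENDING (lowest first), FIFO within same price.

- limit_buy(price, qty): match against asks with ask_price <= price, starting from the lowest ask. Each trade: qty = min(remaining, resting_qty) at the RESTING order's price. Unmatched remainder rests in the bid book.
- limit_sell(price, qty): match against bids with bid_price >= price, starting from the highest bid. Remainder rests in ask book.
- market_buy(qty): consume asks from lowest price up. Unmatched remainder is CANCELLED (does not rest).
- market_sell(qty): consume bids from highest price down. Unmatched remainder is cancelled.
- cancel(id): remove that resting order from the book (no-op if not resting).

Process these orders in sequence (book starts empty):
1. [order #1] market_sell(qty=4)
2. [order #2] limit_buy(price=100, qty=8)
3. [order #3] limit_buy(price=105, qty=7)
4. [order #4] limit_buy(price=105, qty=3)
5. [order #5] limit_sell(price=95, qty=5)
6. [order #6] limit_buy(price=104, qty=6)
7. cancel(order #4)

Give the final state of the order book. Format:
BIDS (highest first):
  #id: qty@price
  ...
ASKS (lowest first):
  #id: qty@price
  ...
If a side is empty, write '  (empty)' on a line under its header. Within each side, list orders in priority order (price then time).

Answer: BIDS (highest first):
  #3: 2@105
  #6: 6@104
  #2: 8@100
ASKS (lowest first):
  (empty)

Derivation:
After op 1 [order #1] market_sell(qty=4): fills=none; bids=[-] asks=[-]
After op 2 [order #2] limit_buy(price=100, qty=8): fills=none; bids=[#2:8@100] asks=[-]
After op 3 [order #3] limit_buy(price=105, qty=7): fills=none; bids=[#3:7@105 #2:8@100] asks=[-]
After op 4 [order #4] limit_buy(price=105, qty=3): fills=none; bids=[#3:7@105 #4:3@105 #2:8@100] asks=[-]
After op 5 [order #5] limit_sell(price=95, qty=5): fills=#3x#5:5@105; bids=[#3:2@105 #4:3@105 #2:8@100] asks=[-]
After op 6 [order #6] limit_buy(price=104, qty=6): fills=none; bids=[#3:2@105 #4:3@105 #6:6@104 #2:8@100] asks=[-]
After op 7 cancel(order #4): fills=none; bids=[#3:2@105 #6:6@104 #2:8@100] asks=[-]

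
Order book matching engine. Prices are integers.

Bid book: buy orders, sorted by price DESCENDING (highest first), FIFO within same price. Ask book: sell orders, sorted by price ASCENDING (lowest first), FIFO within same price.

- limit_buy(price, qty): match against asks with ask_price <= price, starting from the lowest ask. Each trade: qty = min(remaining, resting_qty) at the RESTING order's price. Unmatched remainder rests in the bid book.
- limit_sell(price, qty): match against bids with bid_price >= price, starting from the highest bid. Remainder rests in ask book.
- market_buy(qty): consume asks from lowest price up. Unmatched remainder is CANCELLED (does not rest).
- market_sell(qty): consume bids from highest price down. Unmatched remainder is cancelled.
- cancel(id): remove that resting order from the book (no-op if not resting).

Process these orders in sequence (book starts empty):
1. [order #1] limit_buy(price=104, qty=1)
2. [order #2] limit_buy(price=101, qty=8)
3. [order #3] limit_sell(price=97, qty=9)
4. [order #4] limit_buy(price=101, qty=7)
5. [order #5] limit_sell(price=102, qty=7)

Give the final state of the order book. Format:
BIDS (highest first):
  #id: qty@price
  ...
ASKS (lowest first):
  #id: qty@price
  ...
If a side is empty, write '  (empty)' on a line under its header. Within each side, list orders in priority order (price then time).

After op 1 [order #1] limit_buy(price=104, qty=1): fills=none; bids=[#1:1@104] asks=[-]
After op 2 [order #2] limit_buy(price=101, qty=8): fills=none; bids=[#1:1@104 #2:8@101] asks=[-]
After op 3 [order #3] limit_sell(price=97, qty=9): fills=#1x#3:1@104 #2x#3:8@101; bids=[-] asks=[-]
After op 4 [order #4] limit_buy(price=101, qty=7): fills=none; bids=[#4:7@101] asks=[-]
After op 5 [order #5] limit_sell(price=102, qty=7): fills=none; bids=[#4:7@101] asks=[#5:7@102]

Answer: BIDS (highest first):
  #4: 7@101
ASKS (lowest first):
  #5: 7@102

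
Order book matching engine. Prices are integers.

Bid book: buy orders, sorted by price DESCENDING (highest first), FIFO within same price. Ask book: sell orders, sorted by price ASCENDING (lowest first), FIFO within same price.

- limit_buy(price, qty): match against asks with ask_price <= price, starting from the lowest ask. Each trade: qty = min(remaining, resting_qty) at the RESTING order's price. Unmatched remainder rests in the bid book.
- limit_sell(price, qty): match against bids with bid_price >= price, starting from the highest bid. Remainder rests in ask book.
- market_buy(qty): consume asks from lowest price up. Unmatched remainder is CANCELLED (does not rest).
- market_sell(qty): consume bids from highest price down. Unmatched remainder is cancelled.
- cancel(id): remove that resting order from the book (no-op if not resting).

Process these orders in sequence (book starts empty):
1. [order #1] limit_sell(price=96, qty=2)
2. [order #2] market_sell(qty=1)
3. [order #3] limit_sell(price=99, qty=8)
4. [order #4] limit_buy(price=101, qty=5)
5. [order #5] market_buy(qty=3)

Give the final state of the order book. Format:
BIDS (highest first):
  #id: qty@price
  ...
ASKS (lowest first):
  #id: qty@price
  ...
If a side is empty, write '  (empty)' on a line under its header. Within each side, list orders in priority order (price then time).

Answer: BIDS (highest first):
  (empty)
ASKS (lowest first):
  #3: 2@99

Derivation:
After op 1 [order #1] limit_sell(price=96, qty=2): fills=none; bids=[-] asks=[#1:2@96]
After op 2 [order #2] market_sell(qty=1): fills=none; bids=[-] asks=[#1:2@96]
After op 3 [order #3] limit_sell(price=99, qty=8): fills=none; bids=[-] asks=[#1:2@96 #3:8@99]
After op 4 [order #4] limit_buy(price=101, qty=5): fills=#4x#1:2@96 #4x#3:3@99; bids=[-] asks=[#3:5@99]
After op 5 [order #5] market_buy(qty=3): fills=#5x#3:3@99; bids=[-] asks=[#3:2@99]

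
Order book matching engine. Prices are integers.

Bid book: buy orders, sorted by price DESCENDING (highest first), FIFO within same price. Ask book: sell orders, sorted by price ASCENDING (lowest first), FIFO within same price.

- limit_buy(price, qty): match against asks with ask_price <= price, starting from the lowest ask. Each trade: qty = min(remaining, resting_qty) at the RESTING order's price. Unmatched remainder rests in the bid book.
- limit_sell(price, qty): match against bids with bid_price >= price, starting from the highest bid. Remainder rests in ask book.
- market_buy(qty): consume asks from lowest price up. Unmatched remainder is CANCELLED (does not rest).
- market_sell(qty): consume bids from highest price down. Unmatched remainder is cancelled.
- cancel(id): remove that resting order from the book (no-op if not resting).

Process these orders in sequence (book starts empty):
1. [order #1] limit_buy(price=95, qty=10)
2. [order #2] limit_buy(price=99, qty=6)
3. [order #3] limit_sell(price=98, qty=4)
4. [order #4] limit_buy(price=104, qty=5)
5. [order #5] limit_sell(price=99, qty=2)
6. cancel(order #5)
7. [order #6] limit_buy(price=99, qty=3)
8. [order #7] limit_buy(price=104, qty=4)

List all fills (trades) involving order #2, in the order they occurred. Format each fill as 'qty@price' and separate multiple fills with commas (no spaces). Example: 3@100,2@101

Answer: 4@99

Derivation:
After op 1 [order #1] limit_buy(price=95, qty=10): fills=none; bids=[#1:10@95] asks=[-]
After op 2 [order #2] limit_buy(price=99, qty=6): fills=none; bids=[#2:6@99 #1:10@95] asks=[-]
After op 3 [order #3] limit_sell(price=98, qty=4): fills=#2x#3:4@99; bids=[#2:2@99 #1:10@95] asks=[-]
After op 4 [order #4] limit_buy(price=104, qty=5): fills=none; bids=[#4:5@104 #2:2@99 #1:10@95] asks=[-]
After op 5 [order #5] limit_sell(price=99, qty=2): fills=#4x#5:2@104; bids=[#4:3@104 #2:2@99 #1:10@95] asks=[-]
After op 6 cancel(order #5): fills=none; bids=[#4:3@104 #2:2@99 #1:10@95] asks=[-]
After op 7 [order #6] limit_buy(price=99, qty=3): fills=none; bids=[#4:3@104 #2:2@99 #6:3@99 #1:10@95] asks=[-]
After op 8 [order #7] limit_buy(price=104, qty=4): fills=none; bids=[#4:3@104 #7:4@104 #2:2@99 #6:3@99 #1:10@95] asks=[-]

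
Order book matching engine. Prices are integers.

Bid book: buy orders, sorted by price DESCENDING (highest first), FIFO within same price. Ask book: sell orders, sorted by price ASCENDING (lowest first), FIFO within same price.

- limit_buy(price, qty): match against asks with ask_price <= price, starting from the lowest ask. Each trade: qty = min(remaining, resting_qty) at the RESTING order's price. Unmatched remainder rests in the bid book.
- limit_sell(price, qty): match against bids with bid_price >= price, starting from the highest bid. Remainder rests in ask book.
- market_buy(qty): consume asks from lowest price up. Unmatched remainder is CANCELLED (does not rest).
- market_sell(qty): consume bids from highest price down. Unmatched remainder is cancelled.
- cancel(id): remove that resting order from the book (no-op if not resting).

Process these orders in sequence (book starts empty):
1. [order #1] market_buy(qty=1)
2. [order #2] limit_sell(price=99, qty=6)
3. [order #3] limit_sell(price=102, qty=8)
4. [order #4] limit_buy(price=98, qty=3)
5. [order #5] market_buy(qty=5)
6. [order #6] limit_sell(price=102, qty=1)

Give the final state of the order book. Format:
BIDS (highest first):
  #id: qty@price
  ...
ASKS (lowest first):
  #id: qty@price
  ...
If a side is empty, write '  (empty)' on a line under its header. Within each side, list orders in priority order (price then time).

After op 1 [order #1] market_buy(qty=1): fills=none; bids=[-] asks=[-]
After op 2 [order #2] limit_sell(price=99, qty=6): fills=none; bids=[-] asks=[#2:6@99]
After op 3 [order #3] limit_sell(price=102, qty=8): fills=none; bids=[-] asks=[#2:6@99 #3:8@102]
After op 4 [order #4] limit_buy(price=98, qty=3): fills=none; bids=[#4:3@98] asks=[#2:6@99 #3:8@102]
After op 5 [order #5] market_buy(qty=5): fills=#5x#2:5@99; bids=[#4:3@98] asks=[#2:1@99 #3:8@102]
After op 6 [order #6] limit_sell(price=102, qty=1): fills=none; bids=[#4:3@98] asks=[#2:1@99 #3:8@102 #6:1@102]

Answer: BIDS (highest first):
  #4: 3@98
ASKS (lowest first):
  #2: 1@99
  #3: 8@102
  #6: 1@102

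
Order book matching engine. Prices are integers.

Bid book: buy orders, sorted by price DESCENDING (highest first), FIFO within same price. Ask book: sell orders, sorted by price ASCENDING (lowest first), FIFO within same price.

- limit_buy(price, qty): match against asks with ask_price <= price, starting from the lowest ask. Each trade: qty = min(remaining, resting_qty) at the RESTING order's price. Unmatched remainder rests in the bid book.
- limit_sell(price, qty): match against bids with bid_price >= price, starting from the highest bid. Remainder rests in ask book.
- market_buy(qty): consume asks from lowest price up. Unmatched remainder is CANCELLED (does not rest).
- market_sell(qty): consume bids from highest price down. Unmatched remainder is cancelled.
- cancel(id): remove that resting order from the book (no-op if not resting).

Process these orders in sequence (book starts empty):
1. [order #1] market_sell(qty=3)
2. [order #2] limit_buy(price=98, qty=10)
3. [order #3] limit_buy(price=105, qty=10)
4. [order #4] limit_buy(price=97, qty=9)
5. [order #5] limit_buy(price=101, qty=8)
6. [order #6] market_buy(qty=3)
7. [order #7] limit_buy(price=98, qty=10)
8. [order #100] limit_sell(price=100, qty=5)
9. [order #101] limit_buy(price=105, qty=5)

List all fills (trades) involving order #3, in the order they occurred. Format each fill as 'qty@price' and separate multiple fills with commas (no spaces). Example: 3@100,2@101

After op 1 [order #1] market_sell(qty=3): fills=none; bids=[-] asks=[-]
After op 2 [order #2] limit_buy(price=98, qty=10): fills=none; bids=[#2:10@98] asks=[-]
After op 3 [order #3] limit_buy(price=105, qty=10): fills=none; bids=[#3:10@105 #2:10@98] asks=[-]
After op 4 [order #4] limit_buy(price=97, qty=9): fills=none; bids=[#3:10@105 #2:10@98 #4:9@97] asks=[-]
After op 5 [order #5] limit_buy(price=101, qty=8): fills=none; bids=[#3:10@105 #5:8@101 #2:10@98 #4:9@97] asks=[-]
After op 6 [order #6] market_buy(qty=3): fills=none; bids=[#3:10@105 #5:8@101 #2:10@98 #4:9@97] asks=[-]
After op 7 [order #7] limit_buy(price=98, qty=10): fills=none; bids=[#3:10@105 #5:8@101 #2:10@98 #7:10@98 #4:9@97] asks=[-]
After op 8 [order #100] limit_sell(price=100, qty=5): fills=#3x#100:5@105; bids=[#3:5@105 #5:8@101 #2:10@98 #7:10@98 #4:9@97] asks=[-]
After op 9 [order #101] limit_buy(price=105, qty=5): fills=none; bids=[#3:5@105 #101:5@105 #5:8@101 #2:10@98 #7:10@98 #4:9@97] asks=[-]

Answer: 5@105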